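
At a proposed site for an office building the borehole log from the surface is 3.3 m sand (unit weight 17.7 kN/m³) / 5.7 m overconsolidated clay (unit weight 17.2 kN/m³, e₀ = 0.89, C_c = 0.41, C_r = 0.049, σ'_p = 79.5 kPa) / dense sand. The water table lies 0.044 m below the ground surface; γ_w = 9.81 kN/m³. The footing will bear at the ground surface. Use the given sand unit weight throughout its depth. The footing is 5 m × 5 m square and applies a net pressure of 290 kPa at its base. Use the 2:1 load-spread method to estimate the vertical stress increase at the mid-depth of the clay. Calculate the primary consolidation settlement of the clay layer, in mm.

Mid-depth of clay below the ground surface: z = 3.3 + 5.7/2 = 6.15 m.
Total vertical stress at mid-clay: σ_v = 17.7×3.3 + 17.2×2.85 = 107.43 kPa.
Pore pressure: u = 9.81×(6.15 − 0.044) = 59.9 kPa.
Initial effective stress: σ'_0 = σ_v − u = 107.43 − 59.9 = 47.53 kPa.
Stress increase at mid-clay by the 2:1 spreading method:
Δσ = qBL/((B+z)(L+z)) = 290×5×5/((5+6.15)(5+6.15)) = 58.316 kPa
Final effective stress: σ'_f = 47.53 + 58.316 = 105.85 kPa.
σ'_f = 105.85 > σ'_p = 79.5 kPa, so the stress path crosses the preconsolidation pressure — recompression up to σ'_p, then virgin compression beyond:
S_c = H/(1+e₀)·[C_r·log₁₀(σ'_p/σ'_0) + C_c·log₁₀(σ'_f/σ'_p)]
    = 5.7/1.89 × [0.049×log₁₀(79.5/47.53) + 0.41×log₁₀(105.85/79.5)]
    = 3.0159 × [0.010947 + 0.050973] = 0.1867 m

S_c ≈ 187 mm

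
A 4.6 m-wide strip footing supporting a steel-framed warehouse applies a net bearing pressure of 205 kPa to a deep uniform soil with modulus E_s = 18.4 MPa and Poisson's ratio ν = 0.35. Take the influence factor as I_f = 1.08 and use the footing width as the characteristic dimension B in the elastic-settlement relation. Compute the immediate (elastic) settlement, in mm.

Immediate (elastic) settlement: S_e = q·B·(1−ν²)/E_s · I_f.
E_s = 18.4 MPa = 18400 kPa.
S_e = 205 × 4.6 × (1 − 0.35²) / 18400 × 1.08
    = 205 × 4.6 × 0.8775 / 18400 × 1.08
    = 0.04857 m = 48.57 mm

S_e ≈ 48.6 mm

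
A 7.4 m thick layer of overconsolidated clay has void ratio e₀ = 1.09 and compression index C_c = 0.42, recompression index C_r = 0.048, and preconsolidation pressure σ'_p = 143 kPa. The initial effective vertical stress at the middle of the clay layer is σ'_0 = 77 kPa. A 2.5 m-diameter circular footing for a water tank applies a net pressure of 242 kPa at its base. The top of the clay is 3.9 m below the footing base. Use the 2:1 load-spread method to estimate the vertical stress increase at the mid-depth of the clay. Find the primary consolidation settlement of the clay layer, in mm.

Mid-depth of clay below the footing base: z = 3.9 + 7.4/2 = 7.6 m.
Stress increase at mid-clay by the 2:1 spreading method:
Δσ ≈ qD²/(D+z)² = 242×2.5²/(2.5+7.6)² = 14.827 kPa
Final effective stress: σ'_f = 77 + 14.827 = 91.827 kPa.
σ'_f = 91.827 ≤ σ'_p = 143 kPa, so the clay remains overconsolidated and only the recompression index applies:
S_c = C_r·H/(1+e₀)·log₁₀(σ'_f/σ'_0) = 0.048×7.4/2.09×log₁₀(91.827/77)
    = 0.16995 × 0.07648 = 0.013 m

S_c ≈ 13 mm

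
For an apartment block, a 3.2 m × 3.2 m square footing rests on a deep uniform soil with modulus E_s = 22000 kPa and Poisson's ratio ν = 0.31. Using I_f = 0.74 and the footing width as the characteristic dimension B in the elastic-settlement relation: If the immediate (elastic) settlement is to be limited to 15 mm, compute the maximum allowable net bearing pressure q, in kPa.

q ≈ 154 kPa

S_e = q·B·(1−ν²)/E_s · I_f  ⇒  q = S_e·E_s / (B·(1−ν²)·I_f).
q = 0.015 × 22000 / (3.2 × 0.9039 × 0.74) = 154.2 kPa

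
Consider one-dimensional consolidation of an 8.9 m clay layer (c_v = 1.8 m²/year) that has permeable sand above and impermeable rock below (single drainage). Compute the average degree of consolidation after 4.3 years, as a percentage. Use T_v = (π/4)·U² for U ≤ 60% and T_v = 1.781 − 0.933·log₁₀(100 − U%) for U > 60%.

U ≈ 35.3 %

Drainage path length: H_d = H = 8.9 m (single drainage).
T_v = c_v·t/H_d² = 1.8×4.3/8.9² = 0.097715.
T_v = 0.097715 corresponds to the U ≤ 60% branch:
U = √(4T_v/π) = 0.3527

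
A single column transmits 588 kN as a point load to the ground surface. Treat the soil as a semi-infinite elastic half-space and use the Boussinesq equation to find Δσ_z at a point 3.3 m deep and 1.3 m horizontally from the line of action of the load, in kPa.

Δσ_z ≈ 18 kPa

Boussinesq vertical stress below a point load on an elastic half-space:
Δσ_z = 3P/(2πz²) · [1 + (r/z)²]^(−5/2)
r/z = 1.3/3.3 = 0.39394; [1+(r/z)²]^(−5/2) = 0.69722.
Δσ_z = 3×588/(2π×3.3²) × 0.69722 = 25.78 × 0.69722 = 17.97 kPa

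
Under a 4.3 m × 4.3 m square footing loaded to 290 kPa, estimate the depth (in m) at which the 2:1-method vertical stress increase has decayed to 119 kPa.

z ≈ 2.41 m

2:1 spreading — at depth z the loaded area has grown by z in each plan dimension:
qB²/(B+z)² = Δσ_z ⇒ z = B(√(q/Δσ_z) − 1) = 4.3×(√(290/119) − 1) = 2.413 m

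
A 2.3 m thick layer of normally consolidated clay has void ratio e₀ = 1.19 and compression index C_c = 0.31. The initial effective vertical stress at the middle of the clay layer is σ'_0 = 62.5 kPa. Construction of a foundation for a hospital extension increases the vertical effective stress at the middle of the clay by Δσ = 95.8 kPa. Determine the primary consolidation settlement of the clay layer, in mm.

Final effective stress: σ'_f = σ'_0 + Δσ = 62.5 + 95.8 = 158.3 kPa.
Normally consolidated clay, so the full stress increment lies on the virgin compression line:
S_c = C_c·H/(1+e₀)·log₁₀(σ'_f/σ'_0) = 0.31×2.3/(1+1.19)×log₁₀(158.3/62.5)
    = 0.32557 × 0.4036 = 0.1314 m

S_c ≈ 131 mm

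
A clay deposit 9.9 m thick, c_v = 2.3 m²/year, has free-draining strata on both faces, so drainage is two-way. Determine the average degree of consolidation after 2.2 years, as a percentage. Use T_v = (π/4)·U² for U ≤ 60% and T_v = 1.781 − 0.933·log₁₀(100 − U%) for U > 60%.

U ≈ 51.3 %

Drainage path length: H_d = H/2 = 4.95 m (double drainage).
T_v = c_v·t/H_d² = 2.3×2.2/4.95² = 0.20651.
T_v = 0.20651 corresponds to the U ≤ 60% branch:
U = √(4T_v/π) = 0.5128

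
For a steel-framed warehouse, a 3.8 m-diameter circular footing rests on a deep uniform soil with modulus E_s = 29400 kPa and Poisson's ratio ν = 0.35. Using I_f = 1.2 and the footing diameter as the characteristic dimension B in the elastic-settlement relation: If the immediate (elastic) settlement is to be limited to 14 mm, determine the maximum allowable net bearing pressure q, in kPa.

q ≈ 103 kPa

S_e = q·B·(1−ν²)/E_s · I_f  ⇒  q = S_e·E_s / (B·(1−ν²)·I_f).
q = 0.014 × 29400 / (3.8 × 0.8775 × 1.2) = 102.9 kPa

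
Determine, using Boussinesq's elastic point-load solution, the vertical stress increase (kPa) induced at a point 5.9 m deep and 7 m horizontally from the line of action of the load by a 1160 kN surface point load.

Boussinesq vertical stress below a point load on an elastic half-space:
Δσ_z = 3P/(2πz²) · [1 + (r/z)²]^(−5/2)
r/z = 7/5.9 = 1.1864; [1+(r/z)²]^(−5/2) = 0.11118.
Δσ_z = 3×1160/(2π×5.9²) × 0.11118 = 15.911 × 0.11118 = 1.769 kPa

Δσ_z ≈ 1.77 kPa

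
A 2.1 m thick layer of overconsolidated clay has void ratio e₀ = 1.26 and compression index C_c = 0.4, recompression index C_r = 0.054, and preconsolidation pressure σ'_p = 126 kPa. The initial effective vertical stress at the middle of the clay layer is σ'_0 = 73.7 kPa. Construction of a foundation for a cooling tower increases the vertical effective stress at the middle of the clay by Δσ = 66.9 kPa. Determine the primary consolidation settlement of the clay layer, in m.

Final effective stress: σ'_f = 73.7 + 66.9 = 140.6 kPa.
σ'_f = 140.6 > σ'_p = 126 kPa, so the stress path crosses the preconsolidation pressure — recompression up to σ'_p, then virgin compression beyond:
S_c = H/(1+e₀)·[C_r·log₁₀(σ'_p/σ'_0) + C_c·log₁₀(σ'_f/σ'_p)]
    = 2.1/2.26 × [0.054×log₁₀(126/73.7) + 0.4×log₁₀(140.6/126)]
    = 0.9292 × [0.012577 + 0.019046] = 0.02938 m

S_c ≈ 0.0294 m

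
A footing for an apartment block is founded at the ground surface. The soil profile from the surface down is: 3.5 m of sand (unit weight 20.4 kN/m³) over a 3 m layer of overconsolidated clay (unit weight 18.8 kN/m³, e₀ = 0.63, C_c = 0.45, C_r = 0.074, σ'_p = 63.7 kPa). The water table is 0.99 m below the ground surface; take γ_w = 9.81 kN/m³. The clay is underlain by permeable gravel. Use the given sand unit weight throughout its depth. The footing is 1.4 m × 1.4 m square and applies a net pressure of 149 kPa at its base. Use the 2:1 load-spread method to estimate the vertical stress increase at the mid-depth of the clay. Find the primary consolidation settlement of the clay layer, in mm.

S_c ≈ 23.5 mm

Mid-depth of clay below the ground surface: z = 3.5 + 3/2 = 5 m.
Total vertical stress at mid-clay: σ_v = 20.4×3.5 + 18.8×1.5 = 99.6 kPa.
Pore pressure: u = 9.81×(5 − 0.99) = 39.338 kPa.
Initial effective stress: σ'_0 = σ_v − u = 99.6 − 39.338 = 60.262 kPa.
Stress increase at mid-clay by the 2:1 spreading method:
Δσ = qBL/((B+z)(L+z)) = 149×1.4×1.4/((1.4+5)(1.4+5)) = 7.1299 kPa
Final effective stress: σ'_f = 60.262 + 7.1299 = 67.392 kPa.
σ'_f = 67.392 > σ'_p = 63.7 kPa, so the stress path crosses the preconsolidation pressure — recompression up to σ'_p, then virgin compression beyond:
S_c = H/(1+e₀)·[C_r·log₁₀(σ'_p/σ'_0) + C_c·log₁₀(σ'_f/σ'_p)]
    = 3/1.63 × [0.074×log₁₀(63.7/60.262) + 0.45×log₁₀(67.392/63.7)]
    = 1.8405 × [0.0017831 + 0.011011] = 0.02355 m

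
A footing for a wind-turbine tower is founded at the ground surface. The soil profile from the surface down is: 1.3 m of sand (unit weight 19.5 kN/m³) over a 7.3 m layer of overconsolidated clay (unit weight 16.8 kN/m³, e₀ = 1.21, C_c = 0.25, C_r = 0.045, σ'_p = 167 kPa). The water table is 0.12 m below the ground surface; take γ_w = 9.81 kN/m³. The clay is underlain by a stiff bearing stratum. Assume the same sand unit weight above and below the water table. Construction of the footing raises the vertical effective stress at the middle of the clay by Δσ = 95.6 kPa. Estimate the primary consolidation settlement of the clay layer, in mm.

Mid-depth of clay below the ground surface: z = 1.3 + 7.3/2 = 4.95 m.
Total vertical stress at mid-clay: σ_v = 19.5×1.3 + 16.8×3.65 = 86.67 kPa.
Pore pressure: u = 9.81×(4.95 − 0.12) = 47.382 kPa.
Initial effective stress: σ'_0 = σ_v − u = 86.67 − 47.382 = 39.288 kPa.
Final effective stress: σ'_f = 39.288 + 95.6 = 134.89 kPa.
σ'_f = 134.89 ≤ σ'_p = 167 kPa, so the clay remains overconsolidated and only the recompression index applies:
S_c = C_r·H/(1+e₀)·log₁₀(σ'_f/σ'_0) = 0.045×7.3/2.21×log₁₀(134.89/39.288)
    = 0.14864 × 0.53572 = 0.07963 m

S_c ≈ 79.6 mm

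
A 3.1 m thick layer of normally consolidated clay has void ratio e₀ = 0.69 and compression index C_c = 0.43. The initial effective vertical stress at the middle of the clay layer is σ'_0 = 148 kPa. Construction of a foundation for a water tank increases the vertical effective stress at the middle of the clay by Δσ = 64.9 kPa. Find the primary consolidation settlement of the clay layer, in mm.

Final effective stress: σ'_f = σ'_0 + Δσ = 148 + 64.9 = 212.9 kPa.
Normally consolidated clay, so the full stress increment lies on the virgin compression line:
S_c = C_c·H/(1+e₀)·log₁₀(σ'_f/σ'_0) = 0.43×3.1/(1+0.69)×log₁₀(212.9/148)
    = 0.78876 × 0.15791 = 0.1246 m

S_c ≈ 125 mm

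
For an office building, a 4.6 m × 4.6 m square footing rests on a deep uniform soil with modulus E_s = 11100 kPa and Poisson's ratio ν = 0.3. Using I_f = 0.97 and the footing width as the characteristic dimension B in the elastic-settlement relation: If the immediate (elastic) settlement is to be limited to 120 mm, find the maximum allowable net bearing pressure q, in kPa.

q ≈ 328 kPa

S_e = q·B·(1−ν²)/E_s · I_f  ⇒  q = S_e·E_s / (B·(1−ν²)·I_f).
q = 0.12 × 11100 / (4.6 × 0.91 × 0.97) = 328 kPa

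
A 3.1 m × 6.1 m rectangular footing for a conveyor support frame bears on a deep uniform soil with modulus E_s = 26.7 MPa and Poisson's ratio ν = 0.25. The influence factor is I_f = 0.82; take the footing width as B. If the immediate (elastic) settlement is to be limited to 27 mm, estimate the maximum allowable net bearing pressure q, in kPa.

E_s = 26.7 MPa = 26700 kPa.
S_e = q·B·(1−ν²)/E_s · I_f  ⇒  q = S_e·E_s / (B·(1−ν²)·I_f).
q = 0.027 × 26700 / (3.1 × 0.9375 × 0.82) = 302.5 kPa

q ≈ 303 kPa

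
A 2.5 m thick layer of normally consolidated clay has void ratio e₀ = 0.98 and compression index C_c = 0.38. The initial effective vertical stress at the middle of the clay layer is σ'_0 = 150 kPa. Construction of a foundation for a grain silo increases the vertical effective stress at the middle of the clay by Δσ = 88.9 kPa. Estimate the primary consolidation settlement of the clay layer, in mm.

S_c ≈ 97 mm

Final effective stress: σ'_f = σ'_0 + Δσ = 150 + 88.9 = 238.9 kPa.
Normally consolidated clay, so the full stress increment lies on the virgin compression line:
S_c = C_c·H/(1+e₀)·log₁₀(σ'_f/σ'_0) = 0.38×2.5/(1+0.98)×log₁₀(238.9/150)
    = 0.4798 × 0.20212 = 0.09698 m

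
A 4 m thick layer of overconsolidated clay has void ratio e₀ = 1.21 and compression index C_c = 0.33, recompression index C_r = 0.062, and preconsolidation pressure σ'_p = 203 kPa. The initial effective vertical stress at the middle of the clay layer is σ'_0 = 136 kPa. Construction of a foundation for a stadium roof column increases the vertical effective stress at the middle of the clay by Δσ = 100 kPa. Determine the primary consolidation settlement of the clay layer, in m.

S_c ≈ 0.0586 m

Final effective stress: σ'_f = 136 + 100 = 236 kPa.
σ'_f = 236 > σ'_p = 203 kPa, so the stress path crosses the preconsolidation pressure — recompression up to σ'_p, then virgin compression beyond:
S_c = H/(1+e₀)·[C_r·log₁₀(σ'_p/σ'_0) + C_c·log₁₀(σ'_f/σ'_p)]
    = 4/2.21 × [0.062×log₁₀(203/136) + 0.33×log₁₀(236/203)]
    = 1.81 × [0.010785 + 0.021587] = 0.05859 m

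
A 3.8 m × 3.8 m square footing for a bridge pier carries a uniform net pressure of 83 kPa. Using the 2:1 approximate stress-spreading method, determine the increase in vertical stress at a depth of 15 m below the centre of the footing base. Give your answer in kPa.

Δσ_z ≈ 3.39 kPa

By the 2:1 method the load spreads at 1 horizontal : 2 vertical, so at depth z the loaded area has grown by z in each plan dimension:
Δσ = qBL/((B+z)(L+z)) = 83×3.8×3.8/((3.8+15)(3.8+15)) = 3.391 kPa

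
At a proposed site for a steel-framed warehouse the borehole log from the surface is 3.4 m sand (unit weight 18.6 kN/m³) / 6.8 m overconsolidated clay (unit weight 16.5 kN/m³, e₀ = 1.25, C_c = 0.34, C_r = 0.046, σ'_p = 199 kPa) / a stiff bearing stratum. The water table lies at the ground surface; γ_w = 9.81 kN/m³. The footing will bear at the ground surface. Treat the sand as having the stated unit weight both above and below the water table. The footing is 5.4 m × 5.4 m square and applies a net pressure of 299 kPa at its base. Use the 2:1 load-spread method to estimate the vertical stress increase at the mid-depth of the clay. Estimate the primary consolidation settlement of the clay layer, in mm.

Mid-depth of clay below the ground surface: z = 3.4 + 6.8/2 = 6.8 m.
Total vertical stress at mid-clay: σ_v = 18.6×3.4 + 16.5×3.4 = 119.34 kPa.
Pore pressure: u = 9.81×(6.8 − 0) = 66.708 kPa.
Initial effective stress: σ'_0 = σ_v − u = 119.34 − 66.708 = 52.632 kPa.
Stress increase at mid-clay by the 2:1 spreading method:
Δσ = qBL/((B+z)(L+z)) = 299×5.4×5.4/((5.4+6.8)(5.4+6.8)) = 58.579 kPa
Final effective stress: σ'_f = 52.632 + 58.579 = 111.21 kPa.
σ'_f = 111.21 ≤ σ'_p = 199 kPa, so the clay remains overconsolidated and only the recompression index applies:
S_c = C_r·H/(1+e₀)·log₁₀(σ'_f/σ'_0) = 0.046×6.8/2.25×log₁₀(111.21/52.632)
    = 0.13902 × 0.32489 = 0.04517 m

S_c ≈ 45.2 mm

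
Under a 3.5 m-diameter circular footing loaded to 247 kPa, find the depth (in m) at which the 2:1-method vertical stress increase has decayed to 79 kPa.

z ≈ 2.69 m

2:1 spreading — at depth z the loaded area has grown by z in each plan dimension:
qD²/(D+z)² = Δσ_z ⇒ z = D(√(q/Δσ_z) − 1) = 3.5×(√(247/79) − 1) = 2.689 m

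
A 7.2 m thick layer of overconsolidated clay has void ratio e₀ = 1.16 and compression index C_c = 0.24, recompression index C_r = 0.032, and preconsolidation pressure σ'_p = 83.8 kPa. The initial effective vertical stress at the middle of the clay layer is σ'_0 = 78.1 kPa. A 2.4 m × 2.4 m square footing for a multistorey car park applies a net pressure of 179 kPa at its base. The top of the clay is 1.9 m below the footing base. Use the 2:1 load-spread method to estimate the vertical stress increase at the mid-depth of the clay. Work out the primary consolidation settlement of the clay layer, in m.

S_c ≈ 0.0455 m

Mid-depth of clay below the footing base: z = 1.9 + 7.2/2 = 5.5 m.
Stress increase at mid-clay by the 2:1 spreading method:
Δσ = qBL/((B+z)(L+z)) = 179×2.4×2.4/((2.4+5.5)(2.4+5.5)) = 16.52 kPa
Final effective stress: σ'_f = 78.1 + 16.52 = 94.62 kPa.
σ'_f = 94.62 > σ'_p = 83.8 kPa, so the stress path crosses the preconsolidation pressure — recompression up to σ'_p, then virgin compression beyond:
S_c = H/(1+e₀)·[C_r·log₁₀(σ'_p/σ'_0) + C_c·log₁₀(σ'_f/σ'_p)]
    = 7.2/2.16 × [0.032×log₁₀(83.8/78.1) + 0.24×log₁₀(94.62/83.8)]
    = 3.3333 × [0.00097898 + 0.012657] = 0.04545 m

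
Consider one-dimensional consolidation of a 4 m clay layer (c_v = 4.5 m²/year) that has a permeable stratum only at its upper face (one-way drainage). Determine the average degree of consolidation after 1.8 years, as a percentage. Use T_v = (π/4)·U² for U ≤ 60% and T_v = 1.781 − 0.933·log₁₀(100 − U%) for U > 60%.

U ≈ 76.8 %

Drainage path length: H_d = H = 4 m (single drainage).
T_v = c_v·t/H_d² = 4.5×1.8/4² = 0.50625.
T_v = 0.50625 corresponds to the U > 60% branch:
U = 1 − 10^((1.781 − T_v)/0.933)/100 = 0.7676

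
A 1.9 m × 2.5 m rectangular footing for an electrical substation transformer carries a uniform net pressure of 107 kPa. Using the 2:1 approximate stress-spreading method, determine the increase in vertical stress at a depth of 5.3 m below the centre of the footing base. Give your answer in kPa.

Δσ_z ≈ 9.05 kPa

By the 2:1 method the load spreads at 1 horizontal : 2 vertical, so at depth z the loaded area has grown by z in each plan dimension:
Δσ = qBL/((B+z)(L+z)) = 107×1.9×2.5/((1.9+5.3)(2.5+5.3)) = 9.05 kPa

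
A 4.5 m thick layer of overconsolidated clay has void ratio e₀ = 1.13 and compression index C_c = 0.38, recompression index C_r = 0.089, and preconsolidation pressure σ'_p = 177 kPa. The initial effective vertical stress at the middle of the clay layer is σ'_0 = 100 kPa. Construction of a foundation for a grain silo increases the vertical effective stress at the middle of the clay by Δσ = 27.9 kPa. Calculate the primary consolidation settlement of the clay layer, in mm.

S_c ≈ 20.1 mm

Final effective stress: σ'_f = 100 + 27.9 = 127.9 kPa.
σ'_f = 127.9 ≤ σ'_p = 177 kPa, so the clay remains overconsolidated and only the recompression index applies:
S_c = C_r·H/(1+e₀)·log₁₀(σ'_f/σ'_0) = 0.089×4.5/2.13×log₁₀(127.9/100)
    = 0.18803 × 0.10687 = 0.02009 m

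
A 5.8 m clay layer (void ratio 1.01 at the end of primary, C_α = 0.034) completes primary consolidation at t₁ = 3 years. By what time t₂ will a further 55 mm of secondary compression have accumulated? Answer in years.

t₂ ≈ 10.9 years

S_s = C_α·H/(1+e_p)·log₁₀(t₂/t₁) ⇒ log₁₀(t₂/t₁) = S_s·(1+e_p)/(C_α·H).
log₁₀(t₂/t₁) = 0.055 × (1+1.01) / (0.034×5.8) = 0.5606
t₂ = t₁ × 10^0.5606 = 3 × 3.636 = 10.91 years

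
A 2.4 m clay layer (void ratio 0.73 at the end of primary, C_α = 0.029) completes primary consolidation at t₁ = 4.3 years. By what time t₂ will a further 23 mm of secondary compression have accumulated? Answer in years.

t₂ ≈ 16 years

S_s = C_α·H/(1+e_p)·log₁₀(t₂/t₁) ⇒ log₁₀(t₂/t₁) = S_s·(1+e_p)/(C_α·H).
log₁₀(t₂/t₁) = 0.023 × (1+0.73) / (0.029×2.4) = 0.5717
t₂ = t₁ × 10^0.5717 = 4.3 × 3.73 = 16.04 years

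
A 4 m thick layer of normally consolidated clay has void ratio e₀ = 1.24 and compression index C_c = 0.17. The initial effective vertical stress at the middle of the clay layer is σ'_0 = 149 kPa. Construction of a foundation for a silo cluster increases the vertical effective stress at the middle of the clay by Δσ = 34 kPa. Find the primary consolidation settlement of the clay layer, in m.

Final effective stress: σ'_f = σ'_0 + Δσ = 149 + 34 = 183 kPa.
Normally consolidated clay, so the full stress increment lies on the virgin compression line:
S_c = C_c·H/(1+e₀)·log₁₀(σ'_f/σ'_0) = 0.17×4/(1+1.24)×log₁₀(183/149)
    = 0.30357 × 0.089265 = 0.0271 m

S_c ≈ 0.0271 m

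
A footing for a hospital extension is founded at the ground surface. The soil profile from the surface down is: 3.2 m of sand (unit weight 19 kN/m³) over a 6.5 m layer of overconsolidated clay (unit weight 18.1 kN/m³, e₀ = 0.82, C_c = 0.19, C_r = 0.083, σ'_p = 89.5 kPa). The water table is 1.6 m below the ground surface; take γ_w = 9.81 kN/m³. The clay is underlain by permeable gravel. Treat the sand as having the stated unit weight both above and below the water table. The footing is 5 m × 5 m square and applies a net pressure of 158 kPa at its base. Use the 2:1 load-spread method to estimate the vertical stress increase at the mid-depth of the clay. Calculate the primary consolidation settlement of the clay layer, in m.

Mid-depth of clay below the ground surface: z = 3.2 + 6.5/2 = 6.45 m.
Total vertical stress at mid-clay: σ_v = 19×3.2 + 18.1×3.25 = 119.62 kPa.
Pore pressure: u = 9.81×(6.45 − 1.6) = 47.578 kPa.
Initial effective stress: σ'_0 = σ_v − u = 119.62 − 47.578 = 72.042 kPa.
Stress increase at mid-clay by the 2:1 spreading method:
Δσ = qBL/((B+z)(L+z)) = 158×5×5/((5+6.45)(5+6.45)) = 30.129 kPa
Final effective stress: σ'_f = 72.042 + 30.129 = 102.17 kPa.
σ'_f = 102.17 > σ'_p = 89.5 kPa, so the stress path crosses the preconsolidation pressure — recompression up to σ'_p, then virgin compression beyond:
S_c = H/(1+e₀)·[C_r·log₁₀(σ'_p/σ'_0) + C_c·log₁₀(σ'_f/σ'_p)]
    = 6.5/1.82 × [0.083×log₁₀(89.5/72.042) + 0.19×log₁₀(102.17/89.5)]
    = 3.5714 × [0.0078217 + 0.010925] = 0.06695 m

S_c ≈ 0.067 m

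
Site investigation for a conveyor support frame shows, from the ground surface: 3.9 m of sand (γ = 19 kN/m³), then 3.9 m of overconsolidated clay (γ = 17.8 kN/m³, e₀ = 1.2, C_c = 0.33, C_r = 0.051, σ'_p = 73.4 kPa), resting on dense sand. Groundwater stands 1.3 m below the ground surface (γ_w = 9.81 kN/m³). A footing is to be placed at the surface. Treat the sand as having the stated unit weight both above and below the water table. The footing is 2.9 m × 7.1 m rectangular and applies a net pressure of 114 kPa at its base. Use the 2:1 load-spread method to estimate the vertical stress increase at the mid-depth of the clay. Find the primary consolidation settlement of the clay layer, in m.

S_c ≈ 0.0422 m

Mid-depth of clay below the ground surface: z = 3.9 + 3.9/2 = 5.85 m.
Total vertical stress at mid-clay: σ_v = 19×3.9 + 17.8×1.95 = 108.81 kPa.
Pore pressure: u = 9.81×(5.85 − 1.3) = 44.636 kPa.
Initial effective stress: σ'_0 = σ_v − u = 108.81 − 44.636 = 64.174 kPa.
Stress increase at mid-clay by the 2:1 spreading method:
Δσ = qBL/((B+z)(L+z)) = 114×2.9×7.1/((2.9+5.85)(7.1+5.85)) = 20.715 kPa
Final effective stress: σ'_f = 64.174 + 20.715 = 84.889 kPa.
σ'_f = 84.889 > σ'_p = 73.4 kPa, so the stress path crosses the preconsolidation pressure — recompression up to σ'_p, then virgin compression beyond:
S_c = H/(1+e₀)·[C_r·log₁₀(σ'_p/σ'_0) + C_c·log₁₀(σ'_f/σ'_p)]
    = 3.9/2.2 × [0.051×log₁₀(73.4/64.174) + 0.33×log₁₀(84.889/73.4)]
    = 1.7727 × [0.0029752 + 0.020841] = 0.04222 m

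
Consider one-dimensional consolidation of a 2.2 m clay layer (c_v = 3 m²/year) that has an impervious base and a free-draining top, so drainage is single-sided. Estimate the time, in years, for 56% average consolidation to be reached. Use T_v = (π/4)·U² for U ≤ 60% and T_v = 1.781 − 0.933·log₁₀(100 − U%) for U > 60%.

t ≈ 0.397 years

Drainage path length: H_d = H = 2.2 m (single drainage).
U ≤ 60%: T_v = (π/4)·U² = (π/4)×0.56² = 0.2463.
t = T_v·H_d²/c_v = 0.2463×2.2²/3 = 0.3974 years.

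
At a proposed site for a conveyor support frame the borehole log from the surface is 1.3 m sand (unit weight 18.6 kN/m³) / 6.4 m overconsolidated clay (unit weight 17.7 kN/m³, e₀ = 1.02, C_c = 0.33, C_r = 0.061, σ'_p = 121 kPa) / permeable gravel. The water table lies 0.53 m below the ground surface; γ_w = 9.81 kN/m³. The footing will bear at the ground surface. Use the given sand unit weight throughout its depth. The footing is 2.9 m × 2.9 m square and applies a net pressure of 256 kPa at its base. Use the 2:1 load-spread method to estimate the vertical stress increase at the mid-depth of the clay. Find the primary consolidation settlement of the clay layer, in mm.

Mid-depth of clay below the ground surface: z = 1.3 + 6.4/2 = 4.5 m.
Total vertical stress at mid-clay: σ_v = 18.6×1.3 + 17.7×3.2 = 80.82 kPa.
Pore pressure: u = 9.81×(4.5 − 0.53) = 38.946 kPa.
Initial effective stress: σ'_0 = σ_v − u = 80.82 − 38.946 = 41.874 kPa.
Stress increase at mid-clay by the 2:1 spreading method:
Δσ = qBL/((B+z)(L+z)) = 256×2.9×2.9/((2.9+4.5)(2.9+4.5)) = 39.316 kPa
Final effective stress: σ'_f = 41.874 + 39.316 = 81.19 kPa.
σ'_f = 81.19 ≤ σ'_p = 121 kPa, so the clay remains overconsolidated and only the recompression index applies:
S_c = C_r·H/(1+e₀)·log₁₀(σ'_f/σ'_0) = 0.061×6.4/2.02×log₁₀(81.19/41.874)
    = 0.19327 × 0.28756 = 0.05558 m

S_c ≈ 55.6 mm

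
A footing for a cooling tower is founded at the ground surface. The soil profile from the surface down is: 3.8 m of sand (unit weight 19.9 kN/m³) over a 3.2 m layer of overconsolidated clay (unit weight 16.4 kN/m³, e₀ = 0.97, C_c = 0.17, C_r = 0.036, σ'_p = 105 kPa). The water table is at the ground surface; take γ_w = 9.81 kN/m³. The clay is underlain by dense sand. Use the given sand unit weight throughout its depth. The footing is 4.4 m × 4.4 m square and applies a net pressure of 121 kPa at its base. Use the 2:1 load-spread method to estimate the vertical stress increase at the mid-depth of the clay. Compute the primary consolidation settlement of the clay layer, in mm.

S_c ≈ 10.3 mm

Mid-depth of clay below the ground surface: z = 3.8 + 3.2/2 = 5.4 m.
Total vertical stress at mid-clay: σ_v = 19.9×3.8 + 16.4×1.6 = 101.86 kPa.
Pore pressure: u = 9.81×(5.4 − 0) = 52.974 kPa.
Initial effective stress: σ'_0 = σ_v − u = 101.86 − 52.974 = 48.886 kPa.
Stress increase at mid-clay by the 2:1 spreading method:
Δσ = qBL/((B+z)(L+z)) = 121×4.4×4.4/((4.4+5.4)(4.4+5.4)) = 24.392 kPa
Final effective stress: σ'_f = 48.886 + 24.392 = 73.278 kPa.
σ'_f = 73.278 ≤ σ'_p = 105 kPa, so the clay remains overconsolidated and only the recompression index applies:
S_c = C_r·H/(1+e₀)·log₁₀(σ'_f/σ'_0) = 0.036×3.2/1.97×log₁₀(73.278/48.886)
    = 0.058478 × 0.17579 = 0.01028 m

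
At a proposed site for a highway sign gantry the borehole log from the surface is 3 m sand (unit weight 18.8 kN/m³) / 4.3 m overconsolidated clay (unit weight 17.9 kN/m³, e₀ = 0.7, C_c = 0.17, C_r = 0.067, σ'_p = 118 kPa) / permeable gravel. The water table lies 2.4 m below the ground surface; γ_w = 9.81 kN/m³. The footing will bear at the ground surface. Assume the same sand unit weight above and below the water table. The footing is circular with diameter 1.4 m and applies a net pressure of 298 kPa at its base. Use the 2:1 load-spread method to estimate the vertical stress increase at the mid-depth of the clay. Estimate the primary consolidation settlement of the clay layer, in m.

Mid-depth of clay below the ground surface: z = 3 + 4.3/2 = 5.15 m.
Total vertical stress at mid-clay: σ_v = 18.8×3 + 17.9×2.15 = 94.885 kPa.
Pore pressure: u = 9.81×(5.15 − 2.4) = 26.978 kPa.
Initial effective stress: σ'_0 = σ_v − u = 94.885 − 26.978 = 67.907 kPa.
Stress increase at mid-clay by the 2:1 spreading method:
Δσ ≈ qD²/(D+z)² = 298×1.4²/(1.4+5.15)² = 13.614 kPa
Final effective stress: σ'_f = 67.907 + 13.614 = 81.521 kPa.
σ'_f = 81.521 ≤ σ'_p = 118 kPa, so the clay remains overconsolidated and only the recompression index applies:
S_c = C_r·H/(1+e₀)·log₁₀(σ'_f/σ'_0) = 0.067×4.3/1.7×log₁₀(81.521/67.907)
    = 0.16947 × 0.079355 = 0.01345 m

S_c ≈ 0.0134 m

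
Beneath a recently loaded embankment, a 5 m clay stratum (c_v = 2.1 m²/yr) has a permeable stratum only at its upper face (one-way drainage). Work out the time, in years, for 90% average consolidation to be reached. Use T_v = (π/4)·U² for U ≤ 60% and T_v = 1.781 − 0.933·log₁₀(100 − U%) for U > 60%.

t ≈ 10.1 years

Drainage path length: H_d = H = 5 m (single drainage).
U > 60%: T_v = 1.781 − 0.933·log₁₀(100 − 90) = 0.848.
t = T_v·H_d²/c_v = 0.848×5²/2.1 = 10.1 years.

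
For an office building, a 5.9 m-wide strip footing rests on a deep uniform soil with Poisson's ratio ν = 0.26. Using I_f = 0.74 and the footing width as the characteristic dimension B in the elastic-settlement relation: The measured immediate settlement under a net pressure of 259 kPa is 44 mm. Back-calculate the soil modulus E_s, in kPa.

E_s ≈ 24000 kPa

S_e = q·B·(1−ν²)/E_s · I_f  ⇒  E_s = q·B·(1−ν²)·I_f / S_e.
E_s = 259 × 5.9 × 0.9324 × 0.74 / 0.044 = 23960 kPa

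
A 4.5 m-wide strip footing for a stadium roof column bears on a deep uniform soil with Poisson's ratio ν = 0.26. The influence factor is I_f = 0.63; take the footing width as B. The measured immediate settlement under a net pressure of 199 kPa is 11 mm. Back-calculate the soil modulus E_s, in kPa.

E_s ≈ 47800 kPa

S_e = q·B·(1−ν²)/E_s · I_f  ⇒  E_s = q·B·(1−ν²)·I_f / S_e.
E_s = 199 × 4.5 × 0.9324 × 0.63 / 0.011 = 47820 kPa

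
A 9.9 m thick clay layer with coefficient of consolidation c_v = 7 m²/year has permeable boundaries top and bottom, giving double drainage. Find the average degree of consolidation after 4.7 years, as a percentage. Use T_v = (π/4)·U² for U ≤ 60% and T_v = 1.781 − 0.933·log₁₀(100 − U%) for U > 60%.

U ≈ 97.1 %

Drainage path length: H_d = H/2 = 4.95 m (double drainage).
T_v = c_v·t/H_d² = 7×4.7/4.95² = 1.3427.
T_v = 1.3427 corresponds to the U > 60% branch:
U = 1 − 10^((1.781 − T_v)/0.933)/100 = 0.9705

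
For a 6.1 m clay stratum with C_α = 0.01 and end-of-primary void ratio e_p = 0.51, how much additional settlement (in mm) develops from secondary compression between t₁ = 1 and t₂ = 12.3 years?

Secondary compression: S_s = C_α·H/(1+e_p)·log₁₀(t₂/t₁)
S_s = 0.01×6.1/(1+0.51)×log₁₀(12.3/1)
    = 0.0404 × 1.09 = 0.04403 m

S_s ≈ 44 mm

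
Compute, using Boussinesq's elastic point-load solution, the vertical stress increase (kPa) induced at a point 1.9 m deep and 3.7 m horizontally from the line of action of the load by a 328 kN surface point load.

Δσ_z ≈ 0.863 kPa

Boussinesq vertical stress below a point load on an elastic half-space:
Δσ_z = 3P/(2πz²) · [1 + (r/z)²]^(−5/2)
r/z = 3.7/1.9 = 1.9474; [1+(r/z)²]^(−5/2) = 0.019891.
Δσ_z = 3×328/(2π×1.9²) × 0.019891 = 43.382 × 0.019891 = 0.8629 kPa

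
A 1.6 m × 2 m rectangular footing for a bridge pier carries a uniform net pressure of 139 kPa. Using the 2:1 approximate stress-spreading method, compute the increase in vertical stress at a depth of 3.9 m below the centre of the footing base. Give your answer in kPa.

By the 2:1 method the load spreads at 1 horizontal : 2 vertical, so at depth z the loaded area has grown by z in each plan dimension:
Δσ = qBL/((B+z)(L+z)) = 139×1.6×2/((1.6+3.9)(2+3.9)) = 13.707 kPa

Δσ_z ≈ 13.7 kPa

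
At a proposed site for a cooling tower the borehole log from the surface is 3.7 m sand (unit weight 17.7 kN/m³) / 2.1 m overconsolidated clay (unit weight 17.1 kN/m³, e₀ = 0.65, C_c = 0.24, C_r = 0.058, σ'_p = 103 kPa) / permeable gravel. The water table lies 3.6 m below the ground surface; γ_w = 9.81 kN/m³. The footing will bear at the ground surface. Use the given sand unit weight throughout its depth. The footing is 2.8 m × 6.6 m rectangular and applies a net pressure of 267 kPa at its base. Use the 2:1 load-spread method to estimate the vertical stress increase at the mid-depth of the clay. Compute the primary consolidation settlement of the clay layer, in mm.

Mid-depth of clay below the ground surface: z = 3.7 + 2.1/2 = 4.75 m.
Total vertical stress at mid-clay: σ_v = 17.7×3.7 + 17.1×1.05 = 83.445 kPa.
Pore pressure: u = 9.81×(4.75 − 3.6) = 11.281 kPa.
Initial effective stress: σ'_0 = σ_v − u = 83.445 − 11.281 = 72.164 kPa.
Stress increase at mid-clay by the 2:1 spreading method:
Δσ = qBL/((B+z)(L+z)) = 267×2.8×6.6/((2.8+4.75)(6.6+4.75)) = 57.58 kPa
Final effective stress: σ'_f = 72.164 + 57.58 = 129.74 kPa.
σ'_f = 129.74 > σ'_p = 103 kPa, so the stress path crosses the preconsolidation pressure — recompression up to σ'_p, then virgin compression beyond:
S_c = H/(1+e₀)·[C_r·log₁₀(σ'_p/σ'_0) + C_c·log₁₀(σ'_f/σ'_p)]
    = 2.1/1.65 × [0.058×log₁₀(103/72.164) + 0.24×log₁₀(129.74/103)]
    = 1.2727 × [0.008962 + 0.024057] = 0.04202 m

S_c ≈ 42 mm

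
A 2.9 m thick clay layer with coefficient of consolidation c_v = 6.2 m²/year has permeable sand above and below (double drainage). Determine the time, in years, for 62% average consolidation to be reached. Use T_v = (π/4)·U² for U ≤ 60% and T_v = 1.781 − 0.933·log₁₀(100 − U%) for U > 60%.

Drainage path length: H_d = H/2 = 1.45 m (double drainage).
U > 60%: T_v = 1.781 − 0.933·log₁₀(100 − 62) = 0.30706.
t = T_v·H_d²/c_v = 0.30706×1.45²/6.2 = 0.1041 years.

t ≈ 0.104 years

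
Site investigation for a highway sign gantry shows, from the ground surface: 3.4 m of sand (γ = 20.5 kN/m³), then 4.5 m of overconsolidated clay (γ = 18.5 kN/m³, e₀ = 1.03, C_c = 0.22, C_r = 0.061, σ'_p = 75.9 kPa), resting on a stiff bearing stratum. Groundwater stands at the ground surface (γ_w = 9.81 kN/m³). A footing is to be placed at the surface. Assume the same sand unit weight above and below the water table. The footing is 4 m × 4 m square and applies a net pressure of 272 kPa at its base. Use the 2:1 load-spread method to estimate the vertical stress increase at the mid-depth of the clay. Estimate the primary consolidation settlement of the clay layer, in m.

Mid-depth of clay below the ground surface: z = 3.4 + 4.5/2 = 5.65 m.
Total vertical stress at mid-clay: σ_v = 20.5×3.4 + 18.5×2.25 = 111.33 kPa.
Pore pressure: u = 9.81×(5.65 − 0) = 55.427 kPa.
Initial effective stress: σ'_0 = σ_v − u = 111.33 − 55.427 = 55.903 kPa.
Stress increase at mid-clay by the 2:1 spreading method:
Δσ = qBL/((B+z)(L+z)) = 272×4×4/((4+5.65)(4+5.65)) = 46.734 kPa
Final effective stress: σ'_f = 55.903 + 46.734 = 102.64 kPa.
σ'_f = 102.64 > σ'_p = 75.9 kPa, so the stress path crosses the preconsolidation pressure — recompression up to σ'_p, then virgin compression beyond:
S_c = H/(1+e₀)·[C_r·log₁₀(σ'_p/σ'_0) + C_c·log₁₀(σ'_f/σ'_p)]
    = 4.5/2.03 × [0.061×log₁₀(75.9/55.903) + 0.22×log₁₀(102.64/75.9)]
    = 2.2167 × [0.0081012 + 0.028836] = 0.08188 m

S_c ≈ 0.0819 m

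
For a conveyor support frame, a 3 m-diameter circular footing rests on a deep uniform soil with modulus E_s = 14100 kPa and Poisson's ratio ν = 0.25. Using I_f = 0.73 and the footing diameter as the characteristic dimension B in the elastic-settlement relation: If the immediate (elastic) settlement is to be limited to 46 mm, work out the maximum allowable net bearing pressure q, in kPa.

S_e = q·B·(1−ν²)/E_s · I_f  ⇒  q = S_e·E_s / (B·(1−ν²)·I_f).
q = 0.046 × 14100 / (3 × 0.9375 × 0.73) = 315.9 kPa

q ≈ 316 kPa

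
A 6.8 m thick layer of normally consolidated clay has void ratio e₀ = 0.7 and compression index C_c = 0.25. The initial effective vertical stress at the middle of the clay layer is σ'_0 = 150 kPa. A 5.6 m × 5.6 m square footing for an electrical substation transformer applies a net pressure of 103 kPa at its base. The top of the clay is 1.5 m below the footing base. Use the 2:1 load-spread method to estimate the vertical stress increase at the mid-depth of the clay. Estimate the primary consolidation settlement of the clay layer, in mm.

S_c ≈ 77.5 mm

Mid-depth of clay below the footing base: z = 1.5 + 6.8/2 = 4.9 m.
Stress increase at mid-clay by the 2:1 spreading method:
Δσ = qBL/((B+z)(L+z)) = 103×5.6×5.6/((5.6+4.9)(5.6+4.9)) = 29.298 kPa
Final effective stress: σ'_f = σ'_0 + Δσ = 150 + 29.298 = 179.3 kPa.
Normally consolidated clay, so the full stress increment lies on the virgin compression line:
S_c = C_c·H/(1+e₀)·log₁₀(σ'_f/σ'_0) = 0.25×6.8/(1+0.7)×log₁₀(179.3/150)
    = 1 × 0.077489 = 0.07749 m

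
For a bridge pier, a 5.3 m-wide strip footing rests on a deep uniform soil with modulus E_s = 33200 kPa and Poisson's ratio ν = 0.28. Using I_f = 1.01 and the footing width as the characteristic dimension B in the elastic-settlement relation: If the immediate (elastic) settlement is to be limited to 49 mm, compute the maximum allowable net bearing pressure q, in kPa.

S_e = q·B·(1−ν²)/E_s · I_f  ⇒  q = S_e·E_s / (B·(1−ν²)·I_f).
q = 0.049 × 33200 / (5.3 × 0.9216 × 1.01) = 329.8 kPa

q ≈ 330 kPa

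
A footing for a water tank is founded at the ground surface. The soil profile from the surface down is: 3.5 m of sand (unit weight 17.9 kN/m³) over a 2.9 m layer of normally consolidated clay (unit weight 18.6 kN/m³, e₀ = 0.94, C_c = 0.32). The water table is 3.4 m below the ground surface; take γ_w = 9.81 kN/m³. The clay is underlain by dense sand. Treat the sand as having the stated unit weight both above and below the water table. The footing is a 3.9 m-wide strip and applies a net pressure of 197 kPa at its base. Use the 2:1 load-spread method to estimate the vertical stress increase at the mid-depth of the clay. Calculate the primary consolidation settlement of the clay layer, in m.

S_c ≈ 0.161 m

Mid-depth of clay below the ground surface: z = 3.5 + 2.9/2 = 4.95 m.
Total vertical stress at mid-clay: σ_v = 17.9×3.5 + 18.6×1.45 = 89.62 kPa.
Pore pressure: u = 9.81×(4.95 − 3.4) = 15.206 kPa.
Initial effective stress: σ'_0 = σ_v − u = 89.62 − 15.206 = 74.414 kPa.
Stress increase at mid-clay by the 2:1 spreading method:
Δσ = qB/(B+z) = 197×3.9/(3.9+4.95) = 86.814 kPa
Final effective stress: σ'_f = σ'_0 + Δσ = 74.414 + 86.814 = 161.23 kPa.
Normally consolidated clay, so the full stress increment lies on the virgin compression line:
S_c = C_c·H/(1+e₀)·log₁₀(σ'_f/σ'_0) = 0.32×2.9/(1+0.94)×log₁₀(161.23/74.414)
    = 0.47835 × 0.33579 = 0.1606 m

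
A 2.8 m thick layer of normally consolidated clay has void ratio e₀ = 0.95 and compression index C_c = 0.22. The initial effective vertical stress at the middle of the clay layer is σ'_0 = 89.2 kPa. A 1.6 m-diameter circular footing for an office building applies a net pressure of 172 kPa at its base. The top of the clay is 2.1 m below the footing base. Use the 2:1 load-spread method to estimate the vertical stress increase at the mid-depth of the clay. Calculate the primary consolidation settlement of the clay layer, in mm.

Mid-depth of clay below the footing base: z = 2.1 + 2.8/2 = 3.5 m.
Stress increase at mid-clay by the 2:1 spreading method:
Δσ ≈ qD²/(D+z)² = 172×1.6²/(1.6+3.5)² = 16.929 kPa
Final effective stress: σ'_f = σ'_0 + Δσ = 89.2 + 16.929 = 106.13 kPa.
Normally consolidated clay, so the full stress increment lies on the virgin compression line:
S_c = C_c·H/(1+e₀)·log₁₀(σ'_f/σ'_0) = 0.22×2.8/(1+0.95)×log₁₀(106.13/89.2)
    = 0.3159 × 0.075473 = 0.02384 m

S_c ≈ 23.8 mm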